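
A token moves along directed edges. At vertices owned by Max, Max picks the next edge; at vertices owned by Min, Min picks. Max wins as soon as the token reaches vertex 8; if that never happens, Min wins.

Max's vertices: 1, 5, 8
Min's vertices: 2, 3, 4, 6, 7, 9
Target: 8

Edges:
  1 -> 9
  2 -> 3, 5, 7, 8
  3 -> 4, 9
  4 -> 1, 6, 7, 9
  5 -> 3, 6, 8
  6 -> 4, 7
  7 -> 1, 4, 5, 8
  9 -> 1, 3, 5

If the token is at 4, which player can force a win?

A0 = {8}
A1: add {5} — 5 (Max) has 5→8.
A2 = A1; e.g. 1 (Max) has no edge into A1. Fixed point.
4 never enters the attractor, so Min can avoid the target forever.

Min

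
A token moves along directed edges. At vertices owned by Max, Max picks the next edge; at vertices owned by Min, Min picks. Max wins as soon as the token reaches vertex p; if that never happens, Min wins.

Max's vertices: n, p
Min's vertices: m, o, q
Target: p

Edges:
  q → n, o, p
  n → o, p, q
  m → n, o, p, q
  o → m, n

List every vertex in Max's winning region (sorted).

A0 = {p}
A1: add {n} — n (Max) has n→p.
A2 = A1; e.g. m (Min) can still go to o. Fixed point.
Max's winning region = {n, p}.

n, p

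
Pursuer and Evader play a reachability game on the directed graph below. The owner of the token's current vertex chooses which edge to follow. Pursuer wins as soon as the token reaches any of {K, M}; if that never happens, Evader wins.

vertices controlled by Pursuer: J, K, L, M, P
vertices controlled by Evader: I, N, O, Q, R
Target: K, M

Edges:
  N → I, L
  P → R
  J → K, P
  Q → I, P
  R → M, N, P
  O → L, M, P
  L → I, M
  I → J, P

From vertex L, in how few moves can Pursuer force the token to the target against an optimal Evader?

1

A0 = {K, M}
A1: add {J, L} — J (Pursuer) has J→K; L (Pursuer) has L→M.
A2 = A1; e.g. I (Evader) can still go to P. Fixed point.
L enters the attractor at level 1, so Pursuer can force the target in 1 move from there.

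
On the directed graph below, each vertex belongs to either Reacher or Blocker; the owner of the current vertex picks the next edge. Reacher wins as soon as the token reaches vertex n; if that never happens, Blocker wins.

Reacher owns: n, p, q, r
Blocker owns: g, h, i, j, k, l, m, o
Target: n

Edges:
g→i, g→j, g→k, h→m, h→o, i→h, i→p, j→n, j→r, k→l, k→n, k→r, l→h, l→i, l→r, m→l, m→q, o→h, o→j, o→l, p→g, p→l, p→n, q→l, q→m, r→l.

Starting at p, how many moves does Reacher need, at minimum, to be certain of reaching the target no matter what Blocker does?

A0 = {n}
A1: add {p} — p (Reacher) has p→n.
A2 = A1; e.g. g (Blocker) can still go to i. Fixed point.
p enters the attractor at level 1, so Reacher can force the target in 1 move from there.

1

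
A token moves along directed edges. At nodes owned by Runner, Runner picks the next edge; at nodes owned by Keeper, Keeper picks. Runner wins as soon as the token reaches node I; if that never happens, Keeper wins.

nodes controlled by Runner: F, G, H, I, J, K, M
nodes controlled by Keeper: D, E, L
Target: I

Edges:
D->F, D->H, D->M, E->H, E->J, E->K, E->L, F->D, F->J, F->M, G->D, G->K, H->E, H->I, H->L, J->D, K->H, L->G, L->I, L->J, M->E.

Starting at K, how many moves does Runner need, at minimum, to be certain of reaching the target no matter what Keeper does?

2

A0 = {I}
A1: add {H} — H (Runner) has H→I.
A2: add {K} — K (Runner) has K→H.
K enters the attractor at level 2, so Runner can force the target in 2 moves from there.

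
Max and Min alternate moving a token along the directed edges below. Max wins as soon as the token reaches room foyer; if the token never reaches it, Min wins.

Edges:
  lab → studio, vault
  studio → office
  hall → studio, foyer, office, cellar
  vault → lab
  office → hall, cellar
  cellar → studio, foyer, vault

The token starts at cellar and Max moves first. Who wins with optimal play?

Track states (vertex, player-to-move).
A0 = {(foyer,Max), (foyer,Min)}
A1: add {(hall,Max), (cellar,Max)}.
(cellar,Max) ∈ A1 ⇒ Max forces the target.

Max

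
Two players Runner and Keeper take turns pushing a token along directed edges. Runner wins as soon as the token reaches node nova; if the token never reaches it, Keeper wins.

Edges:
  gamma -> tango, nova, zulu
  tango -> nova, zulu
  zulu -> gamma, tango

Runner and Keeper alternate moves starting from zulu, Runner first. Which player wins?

Track states (vertex, player-to-move).
A0 = {(nova,Runner), (nova,Keeper)}
A1: add {(gamma,Runner), (tango,Runner)}.
A2: add {(zulu,Keeper)}.
A3 = A2; e.g. (gamma,Keeper) stays out. (zulu,Runner) never enters ⇒ Keeper avoids the target.

Keeper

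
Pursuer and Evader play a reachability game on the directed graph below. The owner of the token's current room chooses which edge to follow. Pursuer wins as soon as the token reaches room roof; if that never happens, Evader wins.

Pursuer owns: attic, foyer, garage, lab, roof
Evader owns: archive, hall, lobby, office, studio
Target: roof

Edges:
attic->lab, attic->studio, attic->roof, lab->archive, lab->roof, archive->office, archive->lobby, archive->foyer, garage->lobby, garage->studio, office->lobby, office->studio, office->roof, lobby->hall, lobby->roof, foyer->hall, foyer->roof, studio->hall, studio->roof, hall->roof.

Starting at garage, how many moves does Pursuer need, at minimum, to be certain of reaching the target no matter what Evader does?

3

A0 = {roof}
A1: add {attic, foyer, hall, lab} — attic (Pursuer) has attic→roof; lab (Pursuer) has lab→roof; foyer (Pursuer) has foyer→roof; hall (Evader): all of {roof} already in.
A2: add {lobby, studio} — lobby (Evader): all of {hall, roof} already in; studio (Evader): all of {hall, roof} already in.
A3: add {garage, office} — garage (Pursuer) has garage→lobby; office (Evader): all of {lobby, studio, roof} already in.
garage enters the attractor at level 3, so Pursuer can force the target in 3 moves from there.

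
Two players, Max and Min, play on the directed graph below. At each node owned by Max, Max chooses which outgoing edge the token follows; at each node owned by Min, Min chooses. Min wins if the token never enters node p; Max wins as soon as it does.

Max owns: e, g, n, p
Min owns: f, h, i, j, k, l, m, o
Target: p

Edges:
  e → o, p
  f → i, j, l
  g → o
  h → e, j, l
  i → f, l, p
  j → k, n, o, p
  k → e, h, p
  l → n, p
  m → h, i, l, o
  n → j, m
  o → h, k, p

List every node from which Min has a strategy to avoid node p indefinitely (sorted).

A0 = {p}
A1: add {e} — e (Max) has e→p.
A2 = A1; e.g. f (Min) can still go to i. Fixed point.
Max's attractor = {e, p}; Min avoids the target exactly from the complement.

f, g, h, i, j, k, l, m, n, o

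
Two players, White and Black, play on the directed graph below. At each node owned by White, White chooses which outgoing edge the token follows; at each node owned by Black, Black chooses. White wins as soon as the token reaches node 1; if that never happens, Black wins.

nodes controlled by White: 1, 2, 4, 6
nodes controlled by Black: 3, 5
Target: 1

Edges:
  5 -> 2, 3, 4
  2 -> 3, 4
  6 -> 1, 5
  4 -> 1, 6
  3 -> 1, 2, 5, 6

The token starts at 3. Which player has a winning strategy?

A0 = {1}
A1: add {4, 6} — 4 (White) has 4→1; 6 (White) has 6→1.
A2: add {2} — 2 (White) has 2→4.
A3 = A2; e.g. 3 (Black) can still go to 5. Fixed point.
3 never enters the attractor, so Black can avoid the target forever.

Black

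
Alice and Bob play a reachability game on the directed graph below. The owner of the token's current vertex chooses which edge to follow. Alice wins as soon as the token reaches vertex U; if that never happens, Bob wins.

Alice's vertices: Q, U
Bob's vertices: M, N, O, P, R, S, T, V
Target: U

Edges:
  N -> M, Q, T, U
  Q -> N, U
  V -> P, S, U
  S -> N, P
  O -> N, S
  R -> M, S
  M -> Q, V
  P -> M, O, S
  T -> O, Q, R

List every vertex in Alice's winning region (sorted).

A0 = {U}
A1: add {Q} — Q (Alice) has Q→U.
A2 = A1; e.g. M (Bob) can still go to V. Fixed point.
Alice's winning region = {Q, U}.

Q, U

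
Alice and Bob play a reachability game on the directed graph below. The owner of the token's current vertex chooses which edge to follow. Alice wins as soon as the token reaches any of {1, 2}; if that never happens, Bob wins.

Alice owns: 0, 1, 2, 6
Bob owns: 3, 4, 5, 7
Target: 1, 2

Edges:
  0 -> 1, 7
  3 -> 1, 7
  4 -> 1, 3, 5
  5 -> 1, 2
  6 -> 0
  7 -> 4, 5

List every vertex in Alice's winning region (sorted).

A0 = {1, 2}
A1: add {0, 5} — 0 (Alice) has 0→1; 5 (Bob): all of {1, 2} already in.
A2: add {6} — 6 (Alice) has 6→0.
A3 = A2; e.g. 3 (Bob) can still go to 7. Fixed point.
Alice's winning region = {0, 1, 2, 5, 6}.

0, 1, 2, 5, 6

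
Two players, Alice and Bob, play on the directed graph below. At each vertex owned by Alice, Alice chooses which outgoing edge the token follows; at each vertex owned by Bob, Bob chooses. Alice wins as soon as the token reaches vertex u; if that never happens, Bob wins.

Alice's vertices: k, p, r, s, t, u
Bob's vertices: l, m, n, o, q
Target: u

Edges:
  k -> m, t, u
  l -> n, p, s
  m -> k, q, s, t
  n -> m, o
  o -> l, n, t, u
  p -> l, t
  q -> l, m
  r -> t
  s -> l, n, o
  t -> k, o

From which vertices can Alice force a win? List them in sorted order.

k, p, r, t, u

A0 = {u}
A1: add {k} — k (Alice) has k→u.
A2: add {t} — t (Alice) has t→k.
A3: add {p, r} — p (Alice) has p→t; r (Alice) has r→t.
A4 = A3; e.g. l (Bob) can still go to n. Fixed point.
Alice's winning region = {k, p, r, t, u}.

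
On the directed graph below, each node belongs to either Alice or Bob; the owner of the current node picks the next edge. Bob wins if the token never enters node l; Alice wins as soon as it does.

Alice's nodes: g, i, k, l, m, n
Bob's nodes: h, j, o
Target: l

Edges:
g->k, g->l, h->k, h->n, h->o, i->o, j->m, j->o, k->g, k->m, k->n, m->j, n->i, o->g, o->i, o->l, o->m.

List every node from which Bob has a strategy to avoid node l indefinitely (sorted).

A0 = {l}
A1: add {g} — g (Alice) has g→l.
A2: add {k} — k (Alice) has k→g.
A3 = A2; e.g. h (Bob) can still go to n. Fixed point.
Alice's attractor = {g, k, l}; Bob avoids the target exactly from the complement.

h, i, j, m, n, o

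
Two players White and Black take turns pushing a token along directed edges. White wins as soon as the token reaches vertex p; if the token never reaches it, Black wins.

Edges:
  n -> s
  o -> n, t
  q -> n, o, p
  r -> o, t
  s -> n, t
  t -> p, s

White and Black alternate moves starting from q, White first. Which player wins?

White

Track states (vertex, player-to-move).
A0 = {(p,White), (p,Black)}
A1: add {(q,White), (t,White)}.
(q,White) ∈ A1 ⇒ White forces the target.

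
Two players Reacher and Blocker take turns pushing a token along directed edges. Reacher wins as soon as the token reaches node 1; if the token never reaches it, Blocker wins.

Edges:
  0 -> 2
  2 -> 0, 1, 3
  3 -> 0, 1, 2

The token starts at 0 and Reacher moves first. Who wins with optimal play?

Blocker

Track states (vertex, player-to-move).
A0 = {(1,Reacher), (1,Blocker)}
A1: add {(2,Reacher), (3,Reacher)}.
A2: add {(0,Blocker)}.
A3 = A2; e.g. (0,Reacher) stays out. (0,Reacher) never enters ⇒ Blocker avoids the target.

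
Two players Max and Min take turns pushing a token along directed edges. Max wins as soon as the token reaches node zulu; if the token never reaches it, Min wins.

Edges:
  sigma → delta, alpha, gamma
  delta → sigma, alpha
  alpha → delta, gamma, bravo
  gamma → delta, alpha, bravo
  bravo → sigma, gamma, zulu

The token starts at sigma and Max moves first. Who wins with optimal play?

Track states (vertex, player-to-move).
A0 = {(zulu,Max), (zulu,Min)}
A1: add {(bravo,Max)}.
A2 = A1; e.g. (sigma,Max) stays out. (sigma,Max) never enters ⇒ Min avoids the target.

Min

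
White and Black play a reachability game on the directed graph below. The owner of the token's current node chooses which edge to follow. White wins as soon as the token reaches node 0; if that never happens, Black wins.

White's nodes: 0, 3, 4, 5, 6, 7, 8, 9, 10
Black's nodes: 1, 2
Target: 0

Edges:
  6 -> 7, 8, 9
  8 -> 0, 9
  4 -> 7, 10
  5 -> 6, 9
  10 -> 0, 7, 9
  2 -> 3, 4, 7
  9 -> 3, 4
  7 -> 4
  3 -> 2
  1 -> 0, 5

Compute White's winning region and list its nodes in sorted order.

A0 = {0}
A1: add {8, 10} — 8 (White) has 8→0; 10 (White) has 10→0.
A2: add {4, 6} — 4 (White) has 4→10; 6 (White) has 6→8.
A3: add {5, 7, 9} — 5 (White) has 5→6; 7 (White) has 7→4; 9 (White) has 9→4.
A4: add {1} — 1 (Black): all of {0, 5} already in.
A5 = A4; e.g. 2 (Black) can still go to 3. Fixed point.
White's winning region = {0, 1, 4, 5, 6, 7, 8, 9, 10}.

0, 1, 4, 5, 6, 7, 8, 9, 10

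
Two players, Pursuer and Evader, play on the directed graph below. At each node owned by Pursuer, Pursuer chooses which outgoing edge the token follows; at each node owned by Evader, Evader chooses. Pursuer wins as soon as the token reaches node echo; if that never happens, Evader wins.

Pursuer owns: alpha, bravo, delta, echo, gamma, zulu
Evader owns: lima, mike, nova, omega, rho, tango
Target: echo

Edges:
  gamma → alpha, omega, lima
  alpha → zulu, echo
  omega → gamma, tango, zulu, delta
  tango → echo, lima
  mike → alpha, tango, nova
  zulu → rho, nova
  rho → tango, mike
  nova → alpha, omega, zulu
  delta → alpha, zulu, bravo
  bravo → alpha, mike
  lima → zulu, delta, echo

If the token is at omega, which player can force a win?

A0 = {echo}
A1: add {alpha} — alpha (Pursuer) has alpha→echo.
A2: add {bravo, delta, gamma} — gamma (Pursuer) has gamma→alpha; delta (Pursuer) has delta→alpha; bravo (Pursuer) has bravo→alpha.
A3 = A2; e.g. omega (Evader) can still go to tango. Fixed point.
omega never enters the attractor, so Evader can avoid the target forever.

Evader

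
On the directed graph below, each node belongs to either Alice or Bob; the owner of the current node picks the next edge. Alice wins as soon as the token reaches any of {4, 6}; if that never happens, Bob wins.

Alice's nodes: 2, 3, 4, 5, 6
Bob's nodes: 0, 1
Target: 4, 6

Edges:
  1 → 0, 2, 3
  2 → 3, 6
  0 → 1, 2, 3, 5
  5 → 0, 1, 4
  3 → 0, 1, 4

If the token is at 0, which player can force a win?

Bob

A0 = {4, 6}
A1: add {2, 3, 5} — 2 (Alice) has 2→6; 3 (Alice) has 3→4; 5 (Alice) has 5→4.
A2 = A1; e.g. 0 (Bob) can still go to 1. Fixed point.
0 never enters the attractor, so Bob can avoid the target forever.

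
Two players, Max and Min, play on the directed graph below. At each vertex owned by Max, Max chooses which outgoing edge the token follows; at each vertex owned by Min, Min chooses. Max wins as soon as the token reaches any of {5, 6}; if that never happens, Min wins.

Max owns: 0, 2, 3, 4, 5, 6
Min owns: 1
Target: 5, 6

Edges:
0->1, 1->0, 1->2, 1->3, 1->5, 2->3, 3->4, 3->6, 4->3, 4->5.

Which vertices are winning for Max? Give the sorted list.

A0 = {5, 6}
A1: add {3, 4} — 3 (Max) has 3→6; 4 (Max) has 4→5.
A2: add {2} — 2 (Max) has 2→3.
A3 = A2; e.g. 0 (Max) has no edge into A2. Fixed point.
Max's winning region = {2, 3, 4, 5, 6}.

2, 3, 4, 5, 6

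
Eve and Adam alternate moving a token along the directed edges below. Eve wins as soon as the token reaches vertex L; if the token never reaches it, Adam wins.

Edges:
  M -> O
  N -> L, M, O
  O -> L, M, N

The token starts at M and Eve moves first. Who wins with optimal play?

Adam

Track states (vertex, player-to-move).
A0 = {(L,Eve), (L,Adam)}
A1: add {(N,Eve), (O,Eve)}.
A2: add {(M,Adam)}.
A3 = A2; e.g. (M,Eve) stays out. (M,Eve) never enters ⇒ Adam avoids the target.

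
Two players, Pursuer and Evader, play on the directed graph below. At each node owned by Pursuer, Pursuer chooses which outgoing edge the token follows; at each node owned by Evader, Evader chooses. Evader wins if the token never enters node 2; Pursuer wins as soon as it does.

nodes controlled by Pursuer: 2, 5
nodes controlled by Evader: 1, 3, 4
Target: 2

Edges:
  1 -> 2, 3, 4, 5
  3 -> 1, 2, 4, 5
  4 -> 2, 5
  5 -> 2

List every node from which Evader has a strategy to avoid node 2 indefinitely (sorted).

A0 = {2}
A1: add {5} — 5 (Pursuer) has 5→2.
A2: add {4} — 4 (Evader): all of {2, 5} already in.
A3 = A2; e.g. 1 (Evader) can still go to 3. Fixed point.
Pursuer's attractor = {2, 4, 5}; Evader avoids the target exactly from the complement.

1, 3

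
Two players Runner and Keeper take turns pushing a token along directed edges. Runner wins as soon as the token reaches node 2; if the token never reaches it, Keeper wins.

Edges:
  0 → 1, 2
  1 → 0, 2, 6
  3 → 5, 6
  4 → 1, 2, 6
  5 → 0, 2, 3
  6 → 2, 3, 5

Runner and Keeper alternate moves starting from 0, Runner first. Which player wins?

Runner

Track states (vertex, player-to-move).
A0 = {(2,Runner), (2,Keeper)}
A1: add {(0,Runner), (1,Runner), (4,Runner), (5,Runner), (6,Runner)}.
(0,Runner) ∈ A1 ⇒ Runner forces the target.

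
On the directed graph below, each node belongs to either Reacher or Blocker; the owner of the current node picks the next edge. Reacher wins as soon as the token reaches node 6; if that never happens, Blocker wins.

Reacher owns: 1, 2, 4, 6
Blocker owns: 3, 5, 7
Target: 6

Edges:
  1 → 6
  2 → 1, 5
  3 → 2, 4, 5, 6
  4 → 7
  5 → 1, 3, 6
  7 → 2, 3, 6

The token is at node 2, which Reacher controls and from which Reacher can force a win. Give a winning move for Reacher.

1

A0 = {6}
A1: add {1} — 1 (Reacher) has 1→6.
A2: add {2} — 2 (Reacher) has 2→1.
A3 = A2; e.g. 3 (Blocker) can still go to 4. Fixed point.
From 2, successor 1 is in the attractor (rank 1); the other successor 5 is not.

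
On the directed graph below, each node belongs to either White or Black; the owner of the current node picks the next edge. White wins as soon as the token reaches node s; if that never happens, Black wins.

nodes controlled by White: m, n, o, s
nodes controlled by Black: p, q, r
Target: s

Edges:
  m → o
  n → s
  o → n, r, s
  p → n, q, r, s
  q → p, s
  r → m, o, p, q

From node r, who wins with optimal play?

A0 = {s}
A1: add {n, o} — n (White) has n→s; o (White) has o→s.
A2: add {m} — m (White) has m→o.
A3 = A2; e.g. p (Black) can still go to q. Fixed point.
r never enters the attractor, so Black can avoid the target forever.

Black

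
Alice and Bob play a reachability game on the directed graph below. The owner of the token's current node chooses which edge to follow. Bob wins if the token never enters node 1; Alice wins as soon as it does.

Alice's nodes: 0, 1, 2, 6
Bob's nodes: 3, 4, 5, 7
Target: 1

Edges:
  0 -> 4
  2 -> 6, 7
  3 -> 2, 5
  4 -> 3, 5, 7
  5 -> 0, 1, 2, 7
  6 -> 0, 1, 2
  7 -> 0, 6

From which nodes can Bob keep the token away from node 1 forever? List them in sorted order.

0, 3, 4, 5, 7

A0 = {1}
A1: add {6} — 6 (Alice) has 6→1.
A2: add {2} — 2 (Alice) has 2→6.
A3 = A2; e.g. 0 (Alice) has no edge into A2. Fixed point.
Alice's attractor = {1, 2, 6}; Bob avoids the target exactly from the complement.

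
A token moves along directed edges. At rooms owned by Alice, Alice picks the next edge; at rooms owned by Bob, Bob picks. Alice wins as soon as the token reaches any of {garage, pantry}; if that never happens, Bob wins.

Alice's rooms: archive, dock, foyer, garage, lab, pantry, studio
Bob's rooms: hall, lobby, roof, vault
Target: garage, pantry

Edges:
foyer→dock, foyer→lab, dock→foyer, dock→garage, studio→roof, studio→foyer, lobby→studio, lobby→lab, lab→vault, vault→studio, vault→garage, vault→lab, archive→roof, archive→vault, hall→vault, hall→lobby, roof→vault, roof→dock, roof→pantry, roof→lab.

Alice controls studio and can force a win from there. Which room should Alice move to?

A0 = {garage, pantry}
A1: add {dock} — dock (Alice) has dock→garage.
A2: add {foyer} — foyer (Alice) has foyer→dock.
A3: add {studio} — studio (Alice) has studio→foyer.
A4 = A3; e.g. roof (Bob) can still go to vault. Fixed point.
From studio, successor foyer is in the attractor (rank 2); the other successor roof is not.

foyer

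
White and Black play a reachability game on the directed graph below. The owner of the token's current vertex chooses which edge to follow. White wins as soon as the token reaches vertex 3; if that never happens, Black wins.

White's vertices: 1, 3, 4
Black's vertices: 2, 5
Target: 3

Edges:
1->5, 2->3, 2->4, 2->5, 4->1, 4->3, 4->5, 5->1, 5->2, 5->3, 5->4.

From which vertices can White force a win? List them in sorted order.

A0 = {3}
A1: add {4} — 4 (White) has 4→3.
A2 = A1; e.g. 1 (White) has no edge into A1. Fixed point.
White's winning region = {3, 4}.

3, 4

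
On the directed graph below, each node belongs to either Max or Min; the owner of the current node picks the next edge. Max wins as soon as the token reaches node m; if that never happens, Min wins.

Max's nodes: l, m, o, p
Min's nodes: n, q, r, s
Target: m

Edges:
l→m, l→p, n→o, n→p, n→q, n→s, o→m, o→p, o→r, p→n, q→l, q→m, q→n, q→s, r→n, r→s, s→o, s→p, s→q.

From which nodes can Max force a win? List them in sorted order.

l, m, o

A0 = {m}
A1: add {l, o} — l (Max) has l→m; o (Max) has o→m.
A2 = A1; e.g. n (Min) can still go to p. Fixed point.
Max's winning region = {l, m, o}.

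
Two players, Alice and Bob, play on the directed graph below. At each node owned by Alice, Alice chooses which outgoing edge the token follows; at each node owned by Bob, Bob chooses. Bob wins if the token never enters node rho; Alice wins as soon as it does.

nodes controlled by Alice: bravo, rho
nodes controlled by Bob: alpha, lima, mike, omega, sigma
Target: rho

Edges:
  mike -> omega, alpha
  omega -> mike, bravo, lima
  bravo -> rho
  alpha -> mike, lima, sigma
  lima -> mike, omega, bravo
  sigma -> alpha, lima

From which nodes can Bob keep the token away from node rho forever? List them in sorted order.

alpha, lima, mike, omega, sigma

A0 = {rho}
A1: add {bravo} — bravo (Alice) has bravo→rho.
A2 = A1; e.g. mike (Bob) can still go to omega. Fixed point.
Alice's attractor = {bravo, rho}; Bob avoids the target exactly from the complement.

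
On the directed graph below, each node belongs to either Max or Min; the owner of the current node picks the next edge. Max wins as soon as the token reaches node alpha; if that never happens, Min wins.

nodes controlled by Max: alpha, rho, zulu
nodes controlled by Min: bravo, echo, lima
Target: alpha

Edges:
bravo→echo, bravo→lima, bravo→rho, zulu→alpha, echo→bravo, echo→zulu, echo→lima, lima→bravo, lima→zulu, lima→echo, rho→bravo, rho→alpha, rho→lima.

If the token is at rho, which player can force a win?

A0 = {alpha}
A1: add {rho, zulu} — zulu (Max) has zulu→alpha; rho (Max) has rho→alpha.
A2 = A1; e.g. bravo (Min) can still go to echo. Fixed point.
rho ∈ A1, so Max can force the target.

Max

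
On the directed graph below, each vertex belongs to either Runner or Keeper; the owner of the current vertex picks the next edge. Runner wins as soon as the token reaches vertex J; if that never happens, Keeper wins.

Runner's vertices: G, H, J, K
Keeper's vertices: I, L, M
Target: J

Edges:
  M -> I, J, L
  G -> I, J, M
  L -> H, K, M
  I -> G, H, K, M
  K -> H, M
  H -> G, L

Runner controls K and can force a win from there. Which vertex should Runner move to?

H

A0 = {J}
A1: add {G} — G (Runner) has G→J.
A2: add {H} — H (Runner) has H→G.
A3: add {K} — K (Runner) has K→H.
A4 = A3; e.g. I (Keeper) can still go to M. Fixed point.
From K, successor H is in the attractor (rank 2); the other successor M is not.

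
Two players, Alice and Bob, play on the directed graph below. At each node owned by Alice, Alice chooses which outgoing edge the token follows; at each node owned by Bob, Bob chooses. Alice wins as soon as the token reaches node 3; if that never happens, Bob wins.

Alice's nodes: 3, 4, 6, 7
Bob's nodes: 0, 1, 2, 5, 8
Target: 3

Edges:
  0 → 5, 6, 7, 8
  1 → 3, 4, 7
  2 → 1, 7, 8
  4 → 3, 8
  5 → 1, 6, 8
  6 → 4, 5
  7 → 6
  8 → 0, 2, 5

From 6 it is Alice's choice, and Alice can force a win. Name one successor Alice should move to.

4

A0 = {3}
A1: add {4} — 4 (Alice) has 4→3.
A2: add {6} — 6 (Alice) has 6→4.
A3: add {7} — 7 (Alice) has 7→6.
A4: add {1} — 1 (Bob): all of {3, 4, 7} already in.
A5 = A4; e.g. 0 (Bob) can still go to 5. Fixed point.
From 6, successor 4 is in the attractor (rank 1); the other successor 5 is not.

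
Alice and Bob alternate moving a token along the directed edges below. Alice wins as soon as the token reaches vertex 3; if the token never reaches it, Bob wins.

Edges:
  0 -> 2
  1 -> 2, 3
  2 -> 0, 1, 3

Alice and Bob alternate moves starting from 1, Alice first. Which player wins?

Alice

Track states (vertex, player-to-move).
A0 = {(3,Alice), (3,Bob)}
A1: add {(1,Alice), (2,Alice)}.
(1,Alice) ∈ A1 ⇒ Alice forces the target.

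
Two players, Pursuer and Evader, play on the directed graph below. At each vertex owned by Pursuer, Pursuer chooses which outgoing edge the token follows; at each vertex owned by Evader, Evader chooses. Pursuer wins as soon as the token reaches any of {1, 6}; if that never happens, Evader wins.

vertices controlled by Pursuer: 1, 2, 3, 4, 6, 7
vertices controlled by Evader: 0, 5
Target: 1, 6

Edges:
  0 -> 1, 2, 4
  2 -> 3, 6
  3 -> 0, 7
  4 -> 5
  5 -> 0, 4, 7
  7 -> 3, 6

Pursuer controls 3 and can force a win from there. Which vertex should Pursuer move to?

A0 = {1, 6}
A1: add {2, 7} — 2 (Pursuer) has 2→6; 7 (Pursuer) has 7→6.
A2: add {3} — 3 (Pursuer) has 3→7.
A3 = A2; e.g. 0 (Evader) can still go to 4. Fixed point.
From 3, successor 7 is in the attractor (rank 1); the other successor 0 is not.

7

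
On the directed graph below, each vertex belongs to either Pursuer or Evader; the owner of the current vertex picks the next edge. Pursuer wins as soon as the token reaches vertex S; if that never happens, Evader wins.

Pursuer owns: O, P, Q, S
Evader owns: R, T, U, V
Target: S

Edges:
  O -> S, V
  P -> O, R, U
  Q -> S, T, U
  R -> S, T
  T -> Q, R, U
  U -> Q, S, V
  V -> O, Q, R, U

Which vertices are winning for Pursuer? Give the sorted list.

O, P, Q, S

A0 = {S}
A1: add {O, Q} — O (Pursuer) has O→S; Q (Pursuer) has Q→S.
A2: add {P} — P (Pursuer) has P→O.
A3 = A2; e.g. R (Evader) can still go to T. Fixed point.
Pursuer's winning region = {O, P, Q, S}.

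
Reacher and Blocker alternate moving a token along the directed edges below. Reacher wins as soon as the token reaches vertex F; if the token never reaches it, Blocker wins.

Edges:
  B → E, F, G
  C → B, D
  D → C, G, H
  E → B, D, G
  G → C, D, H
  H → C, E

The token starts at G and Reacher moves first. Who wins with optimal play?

Blocker

Track states (vertex, player-to-move).
A0 = {(F,Reacher), (F,Blocker)}
A1: add {(B,Reacher)}.
A2 = A1; e.g. (B,Blocker) stays out. (G,Reacher) never enters ⇒ Blocker avoids the target.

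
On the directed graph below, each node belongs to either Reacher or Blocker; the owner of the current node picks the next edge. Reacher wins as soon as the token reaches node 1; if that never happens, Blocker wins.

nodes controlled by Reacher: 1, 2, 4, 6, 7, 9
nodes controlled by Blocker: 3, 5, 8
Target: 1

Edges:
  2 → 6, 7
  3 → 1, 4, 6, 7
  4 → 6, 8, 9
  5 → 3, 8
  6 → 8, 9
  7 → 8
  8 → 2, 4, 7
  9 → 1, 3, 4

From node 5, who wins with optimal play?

A0 = {1}
A1: add {9} — 9 (Reacher) has 9→1.
A2: add {4, 6} — 4 (Reacher) has 4→9; 6 (Reacher) has 6→9.
A3: add {2} — 2 (Reacher) has 2→6.
A4 = A3; e.g. 3 (Blocker) can still go to 7. Fixed point.
5 never enters the attractor, so Blocker can avoid the target forever.

Blocker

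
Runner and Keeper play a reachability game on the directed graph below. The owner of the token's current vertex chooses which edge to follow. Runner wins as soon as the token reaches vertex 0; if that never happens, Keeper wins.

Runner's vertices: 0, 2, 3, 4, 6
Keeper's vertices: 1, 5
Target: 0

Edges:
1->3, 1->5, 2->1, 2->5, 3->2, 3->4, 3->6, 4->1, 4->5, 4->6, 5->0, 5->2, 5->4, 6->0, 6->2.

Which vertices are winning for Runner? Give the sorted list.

A0 = {0}
A1: add {6} — 6 (Runner) has 6→0.
A2: add {3, 4} — 3 (Runner) has 3→6; 4 (Runner) has 4→6.
A3 = A2; e.g. 1 (Keeper) can still go to 5. Fixed point.
Runner's winning region = {0, 3, 4, 6}.

0, 3, 4, 6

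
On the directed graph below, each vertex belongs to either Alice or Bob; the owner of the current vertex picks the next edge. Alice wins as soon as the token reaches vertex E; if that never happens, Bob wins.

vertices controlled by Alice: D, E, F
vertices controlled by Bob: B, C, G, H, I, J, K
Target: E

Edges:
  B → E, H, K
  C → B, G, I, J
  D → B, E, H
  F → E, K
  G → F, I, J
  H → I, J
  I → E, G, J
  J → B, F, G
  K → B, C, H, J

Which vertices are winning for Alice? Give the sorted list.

A0 = {E}
A1: add {D, F} — D (Alice) has D→E; F (Alice) has F→E.
A2 = A1; e.g. B (Bob) can still go to H. Fixed point.
Alice's winning region = {D, E, F}.

D, E, F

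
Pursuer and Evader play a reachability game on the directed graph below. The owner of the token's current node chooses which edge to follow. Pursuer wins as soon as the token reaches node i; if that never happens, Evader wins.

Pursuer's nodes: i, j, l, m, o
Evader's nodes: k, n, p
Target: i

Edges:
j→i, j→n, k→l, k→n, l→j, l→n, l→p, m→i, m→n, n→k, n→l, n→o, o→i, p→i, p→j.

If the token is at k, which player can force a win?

Evader

A0 = {i}
A1: add {j, m, o} — j (Pursuer) has j→i; m (Pursuer) has m→i; o (Pursuer) has o→i.
A2: add {l, p} — l (Pursuer) has l→j; p (Evader): all of {i, j} already in.
A3 = A2; e.g. k (Evader) can still go to n. Fixed point.
k never enters the attractor, so Evader can avoid the target forever.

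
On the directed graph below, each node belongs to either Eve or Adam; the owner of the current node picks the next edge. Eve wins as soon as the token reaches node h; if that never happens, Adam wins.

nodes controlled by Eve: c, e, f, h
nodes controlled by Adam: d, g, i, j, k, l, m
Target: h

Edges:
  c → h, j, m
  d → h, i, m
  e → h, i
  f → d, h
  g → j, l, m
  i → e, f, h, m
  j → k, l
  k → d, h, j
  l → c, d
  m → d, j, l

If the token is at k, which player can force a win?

A0 = {h}
A1: add {c, e, f} — c (Eve) has c→h; e (Eve) has e→h; f (Eve) has f→h.
A2 = A1; e.g. d (Adam) can still go to i. Fixed point.
k never enters the attractor, so Adam can avoid the target forever.

Adam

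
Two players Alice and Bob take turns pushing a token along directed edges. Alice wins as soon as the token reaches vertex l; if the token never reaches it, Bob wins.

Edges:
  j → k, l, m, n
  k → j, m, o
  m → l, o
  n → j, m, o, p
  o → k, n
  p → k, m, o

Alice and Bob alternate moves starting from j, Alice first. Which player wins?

Track states (vertex, player-to-move).
A0 = {(l,Alice), (l,Bob)}
A1: add {(j,Alice), (m,Alice)}.
(j,Alice) ∈ A1 ⇒ Alice forces the target.

Alice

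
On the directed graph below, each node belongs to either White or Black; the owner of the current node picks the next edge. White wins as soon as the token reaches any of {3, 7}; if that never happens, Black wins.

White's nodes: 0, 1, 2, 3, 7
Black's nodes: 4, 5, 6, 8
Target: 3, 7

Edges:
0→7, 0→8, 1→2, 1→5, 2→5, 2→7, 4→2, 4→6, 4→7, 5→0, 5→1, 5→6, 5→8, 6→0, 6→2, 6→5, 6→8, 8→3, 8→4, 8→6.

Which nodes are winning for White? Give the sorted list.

0, 1, 2, 3, 7

A0 = {3, 7}
A1: add {0, 2} — 0 (White) has 0→7; 2 (White) has 2→7.
A2: add {1} — 1 (White) has 1→2.
A3 = A2; e.g. 4 (Black) can still go to 6. Fixed point.
White's winning region = {0, 1, 2, 3, 7}.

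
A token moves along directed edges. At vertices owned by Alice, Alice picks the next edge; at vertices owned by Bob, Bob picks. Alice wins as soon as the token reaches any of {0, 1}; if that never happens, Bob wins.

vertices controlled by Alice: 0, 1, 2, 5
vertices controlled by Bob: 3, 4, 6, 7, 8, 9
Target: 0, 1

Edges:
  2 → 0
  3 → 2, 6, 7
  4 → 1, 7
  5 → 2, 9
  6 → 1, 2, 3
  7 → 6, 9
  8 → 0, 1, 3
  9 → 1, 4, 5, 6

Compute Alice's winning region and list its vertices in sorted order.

0, 1, 2, 5

A0 = {0, 1}
A1: add {2} — 2 (Alice) has 2→0.
A2: add {5} — 5 (Alice) has 5→2.
A3 = A2; e.g. 3 (Bob) can still go to 6. Fixed point.
Alice's winning region = {0, 1, 2, 5}.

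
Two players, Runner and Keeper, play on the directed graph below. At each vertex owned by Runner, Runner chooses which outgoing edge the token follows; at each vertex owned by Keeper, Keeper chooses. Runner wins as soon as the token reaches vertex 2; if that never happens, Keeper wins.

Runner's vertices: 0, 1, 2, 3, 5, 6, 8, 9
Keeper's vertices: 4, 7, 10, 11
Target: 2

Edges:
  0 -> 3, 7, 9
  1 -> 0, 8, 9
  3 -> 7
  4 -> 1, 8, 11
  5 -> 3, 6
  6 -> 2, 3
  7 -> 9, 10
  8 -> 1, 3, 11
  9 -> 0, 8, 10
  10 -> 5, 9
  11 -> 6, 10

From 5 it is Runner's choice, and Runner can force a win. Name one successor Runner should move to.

6

A0 = {2}
A1: add {6} — 6 (Runner) has 6→2.
A2: add {5} — 5 (Runner) has 5→6.
A3 = A2; e.g. 0 (Runner) has no edge into A2. Fixed point.
From 5, successor 6 is in the attractor (rank 1); the other successor 3 is not.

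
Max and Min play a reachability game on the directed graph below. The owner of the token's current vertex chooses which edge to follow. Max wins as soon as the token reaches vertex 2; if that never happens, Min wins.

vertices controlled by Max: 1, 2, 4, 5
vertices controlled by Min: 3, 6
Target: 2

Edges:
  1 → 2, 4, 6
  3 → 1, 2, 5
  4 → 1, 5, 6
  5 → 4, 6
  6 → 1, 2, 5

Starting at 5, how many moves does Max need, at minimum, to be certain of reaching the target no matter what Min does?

3

A0 = {2}
A1: add {1} — 1 (Max) has 1→2.
A2: add {4} — 4 (Max) has 4→1.
A3: add {5} — 5 (Max) has 5→4.
5 enters the attractor at level 3, so Max can force the target in 3 moves from there.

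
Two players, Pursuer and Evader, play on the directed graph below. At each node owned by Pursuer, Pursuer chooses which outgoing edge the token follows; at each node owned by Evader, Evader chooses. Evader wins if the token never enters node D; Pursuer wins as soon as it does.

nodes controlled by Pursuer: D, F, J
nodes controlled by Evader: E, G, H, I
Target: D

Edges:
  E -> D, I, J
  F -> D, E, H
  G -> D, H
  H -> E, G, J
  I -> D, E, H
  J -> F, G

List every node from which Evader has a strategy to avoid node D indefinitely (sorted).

E, G, H, I

A0 = {D}
A1: add {F} — F (Pursuer) has F→D.
A2: add {J} — J (Pursuer) has J→F.
A3 = A2; e.g. E (Evader) can still go to I. Fixed point.
Pursuer's attractor = {D, F, J}; Evader avoids the target exactly from the complement.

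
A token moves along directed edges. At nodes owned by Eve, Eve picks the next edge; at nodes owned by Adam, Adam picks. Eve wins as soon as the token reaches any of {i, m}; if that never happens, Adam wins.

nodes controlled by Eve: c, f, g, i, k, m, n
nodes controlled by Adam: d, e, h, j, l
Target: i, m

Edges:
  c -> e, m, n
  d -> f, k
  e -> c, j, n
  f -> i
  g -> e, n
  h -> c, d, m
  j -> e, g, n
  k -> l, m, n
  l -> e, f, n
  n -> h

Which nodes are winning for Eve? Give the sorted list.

A0 = {i, m}
A1: add {c, f, k} — c (Eve) has c→m; f (Eve) has f→i; k (Eve) has k→m.
A2: add {d} — d (Adam): all of {f, k} already in.
A3: add {h} — h (Adam): all of {c, d, m} already in.
A4: add {n} — n (Eve) has n→h.
A5: add {g} — g (Eve) has g→n.
A6 = A5; e.g. e (Adam) can still go to j. Fixed point.
Eve's winning region = {c, d, f, g, h, i, k, m, n}.

c, d, f, g, h, i, k, m, n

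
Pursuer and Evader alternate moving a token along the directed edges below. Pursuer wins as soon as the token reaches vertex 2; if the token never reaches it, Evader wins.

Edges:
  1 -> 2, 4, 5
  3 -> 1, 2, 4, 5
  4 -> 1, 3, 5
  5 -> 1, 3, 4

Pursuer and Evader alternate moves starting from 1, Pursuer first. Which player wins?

Track states (vertex, player-to-move).
A0 = {(2,Pursuer), (2,Evader)}
A1: add {(1,Pursuer), (3,Pursuer)}.
(1,Pursuer) ∈ A1 ⇒ Pursuer forces the target.

Pursuer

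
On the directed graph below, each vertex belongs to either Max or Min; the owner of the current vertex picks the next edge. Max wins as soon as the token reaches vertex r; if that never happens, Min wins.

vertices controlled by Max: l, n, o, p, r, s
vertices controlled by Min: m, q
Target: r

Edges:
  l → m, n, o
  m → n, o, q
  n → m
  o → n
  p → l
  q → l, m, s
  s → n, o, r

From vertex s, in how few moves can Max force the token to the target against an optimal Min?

1

A0 = {r}
A1: add {s} — s (Max) has s→r.
A2 = A1; e.g. l (Max) has no edge into A1. Fixed point.
s enters the attractor at level 1, so Max can force the target in 1 move from there.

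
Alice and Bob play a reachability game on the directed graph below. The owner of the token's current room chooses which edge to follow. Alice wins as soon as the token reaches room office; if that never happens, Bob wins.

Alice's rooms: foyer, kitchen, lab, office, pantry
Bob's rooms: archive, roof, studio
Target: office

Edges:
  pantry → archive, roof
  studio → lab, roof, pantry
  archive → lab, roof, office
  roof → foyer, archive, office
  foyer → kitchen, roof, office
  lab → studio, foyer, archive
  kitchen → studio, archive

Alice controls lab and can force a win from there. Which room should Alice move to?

A0 = {office}
A1: add {foyer} — foyer (Alice) has foyer→office.
A2: add {lab} — lab (Alice) has lab→foyer.
A3 = A2; e.g. kitchen (Alice) has no edge into A2. Fixed point.
From lab, successor foyer is in the attractor (rank 1); the other successors archive, studio are not.

foyer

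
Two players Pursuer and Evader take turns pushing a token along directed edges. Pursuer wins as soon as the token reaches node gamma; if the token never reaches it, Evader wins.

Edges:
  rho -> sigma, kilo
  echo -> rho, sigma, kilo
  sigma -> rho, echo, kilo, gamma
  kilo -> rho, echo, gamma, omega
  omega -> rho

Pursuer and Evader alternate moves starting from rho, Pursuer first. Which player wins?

Evader

Track states (vertex, player-to-move).
A0 = {(gamma,Pursuer), (gamma,Evader)}
A1: add {(sigma,Pursuer), (kilo,Pursuer)}.
A2: add {(rho,Evader)}.
A3: add {(echo,Pursuer), (omega,Pursuer)}.
A4 = A3; e.g. (rho,Pursuer) stays out. (rho,Pursuer) never enters ⇒ Evader avoids the target.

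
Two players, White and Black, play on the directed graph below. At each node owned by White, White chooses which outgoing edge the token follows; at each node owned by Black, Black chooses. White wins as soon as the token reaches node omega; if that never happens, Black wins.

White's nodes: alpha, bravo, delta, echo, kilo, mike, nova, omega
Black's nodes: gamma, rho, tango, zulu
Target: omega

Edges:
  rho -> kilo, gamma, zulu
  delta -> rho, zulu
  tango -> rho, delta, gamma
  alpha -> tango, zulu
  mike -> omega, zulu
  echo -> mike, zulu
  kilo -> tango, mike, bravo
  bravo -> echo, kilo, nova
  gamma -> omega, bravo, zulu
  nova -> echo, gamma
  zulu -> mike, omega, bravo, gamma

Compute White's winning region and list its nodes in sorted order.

A0 = {omega}
A1: add {mike} — mike (White) has mike→omega.
A2: add {echo, kilo} — echo (White) has echo→mike; kilo (White) has kilo→mike.
A3: add {bravo, nova} — bravo (White) has bravo→echo; nova (White) has nova→echo.
A4 = A3; e.g. rho (Black) can still go to gamma. Fixed point.
White's winning region = {bravo, echo, kilo, mike, nova, omega}.

bravo, echo, kilo, mike, nova, omega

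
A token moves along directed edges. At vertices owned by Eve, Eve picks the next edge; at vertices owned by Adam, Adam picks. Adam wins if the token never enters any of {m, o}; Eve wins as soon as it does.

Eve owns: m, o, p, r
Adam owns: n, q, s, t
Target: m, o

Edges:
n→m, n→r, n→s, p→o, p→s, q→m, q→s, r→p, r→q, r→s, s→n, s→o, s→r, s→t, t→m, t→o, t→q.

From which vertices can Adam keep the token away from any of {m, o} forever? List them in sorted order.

n, q, s, t

A0 = {m, o}
A1: add {p} — p (Eve) has p→o.
A2: add {r} — r (Eve) has r→p.
A3 = A2; e.g. n (Adam) can still go to s. Fixed point.
Eve's attractor = {m, o, p, r}; Adam avoids the target exactly from the complement.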